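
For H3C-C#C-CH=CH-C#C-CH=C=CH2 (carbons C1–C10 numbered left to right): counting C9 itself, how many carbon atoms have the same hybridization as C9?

C9 is sp (two π bonds).
C1: sp3
C2: sp ✓
C3: sp ✓
C4: sp2
C5: sp2
C6: sp ✓
C7: sp ✓
C8: sp2
C9: sp ✓
C10: sp2
5 carbons are sp.

5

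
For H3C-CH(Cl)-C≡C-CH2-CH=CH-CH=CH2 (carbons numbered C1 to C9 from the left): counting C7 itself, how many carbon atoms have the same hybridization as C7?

C7 is sp2 (one π bond).
C1: sp3
C2: sp3
C3: sp
C4: sp
C5: sp3
C6: sp2 ✓
C7: sp2 ✓
C8: sp2 ✓
C9: sp2 ✓
4 carbons are sp2.

4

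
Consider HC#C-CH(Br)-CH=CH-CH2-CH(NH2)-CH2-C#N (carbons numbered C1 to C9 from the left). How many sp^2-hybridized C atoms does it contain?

C1: sp
C2: sp
C3: sp3
C4: sp2 ✓
C5: sp2 ✓
C6: sp3
C7: sp3
C8: sp3
C9: sp
C4, C5 → 2 sp2 carbons.

2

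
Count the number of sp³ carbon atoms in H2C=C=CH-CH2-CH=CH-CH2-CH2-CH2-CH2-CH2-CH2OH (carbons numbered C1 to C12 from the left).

7

C1: sp2
C2: sp
C3: sp2
C4: sp3 ✓
C5: sp2
C6: sp2
C7: sp3 ✓
C8: sp3 ✓
C9: sp3 ✓
C10: sp3 ✓
C11: sp3 ✓
C12: sp3 ✓
C4, C7, C8, C9, C10, C11, C12 → 7 sp3 carbons.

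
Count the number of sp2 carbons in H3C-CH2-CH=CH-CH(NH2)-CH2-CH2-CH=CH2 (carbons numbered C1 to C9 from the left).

4

C1: sp3
C2: sp3
C3: sp2 ✓
C4: sp2 ✓
C5: sp3
C6: sp3
C7: sp3
C8: sp2 ✓
C9: sp2 ✓
C3, C4, C8, C9 → 4 sp2 carbons.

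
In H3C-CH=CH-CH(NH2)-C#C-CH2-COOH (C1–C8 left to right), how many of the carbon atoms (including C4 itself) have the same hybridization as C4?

3

C4 is sp3 (only σ bonds).
C1: sp3 ✓
C2: sp2
C3: sp2
C4: sp3 ✓
C5: sp
C6: sp
C7: sp3 ✓
C8: sp2
3 carbons are sp3.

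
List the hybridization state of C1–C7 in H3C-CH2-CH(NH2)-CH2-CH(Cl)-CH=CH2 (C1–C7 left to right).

C1 — 4 σ bonds. Steric number 4, so sp3.
C2 has 4 σ bonds: steric number 4 → sp3.
C3 is sp3: 4 σ bonds, 4 electron-density regions.
C4: 4 σ bonds — 4 electron domains, sp3.
C5: 4 σ bonds; 4 regions of electron density → sp3.
C6 — 3 σ bonds, plus one π bond. Steric number 3, so sp2.
C7: 3 σ bonds, plus one π bond — 3 electron domains, sp2.

C1 sp3, C2 sp3, C3 sp3, C4 sp3, C5 sp3, C6 sp2, C7 sp2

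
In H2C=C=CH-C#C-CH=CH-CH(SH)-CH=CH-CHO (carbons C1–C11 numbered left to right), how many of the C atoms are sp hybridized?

3

C1: sp2
C2: sp ✓
C3: sp2
C4: sp ✓
C5: sp ✓
C6: sp2
C7: sp2
C8: sp3
C9: sp2
C10: sp2
C11: sp2
C2, C4, C5 → 3 sp carbons.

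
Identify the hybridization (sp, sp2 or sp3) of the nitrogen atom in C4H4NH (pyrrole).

N has three σ bonds; its lone pair occupies the p orbital and is part of the aromatic π system, so N is sp2 (not the sp3 a naive steric count of 4 would give).

sp^2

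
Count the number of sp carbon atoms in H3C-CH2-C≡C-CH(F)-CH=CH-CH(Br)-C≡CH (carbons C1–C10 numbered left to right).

C1: sp3
C2: sp3
C3: sp ✓
C4: sp ✓
C5: sp3
C6: sp2
C7: sp2
C8: sp3
C9: sp ✓
C10: sp ✓
C3, C4, C9, C10 → 4 sp carbons.

4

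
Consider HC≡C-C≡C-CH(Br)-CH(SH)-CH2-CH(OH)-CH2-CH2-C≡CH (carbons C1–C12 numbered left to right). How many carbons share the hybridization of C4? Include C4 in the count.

6

C4 is sp (two π bonds).
C1: sp ✓
C2: sp ✓
C3: sp ✓
C4: sp ✓
C5: sp3
C6: sp3
C7: sp3
C8: sp3
C9: sp3
C10: sp3
C11: sp ✓
C12: sp ✓
6 carbons are sp.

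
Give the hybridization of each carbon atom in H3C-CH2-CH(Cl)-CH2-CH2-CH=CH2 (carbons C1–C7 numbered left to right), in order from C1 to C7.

C1 sp3, C2 sp3, C3 sp3, C4 sp3, C5 sp3, C6 sp2, C7 sp2

C1: 4 σ bonds — 4 electron domains, sp3.
C2 carries 4 σ bonds, giving a steric number of 4, so it is sp3.
C3 — 4 σ bonds. Steric number 4, so sp3.
C4: 4 σ bonds; 4 regions of electron density → sp3.
C5: 4 σ bonds; 4 regions of electron density → sp3.
C6 has 3 σ bonds, plus one π bond: steric number 3 → sp2.
C7 has 3 σ bonds, plus one π bond: steric number 3 → sp2.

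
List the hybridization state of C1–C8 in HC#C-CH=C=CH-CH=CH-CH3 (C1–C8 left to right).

C1 sp, C2 sp, C3 sp2, C4 sp, C5 sp2, C6 sp2, C7 sp2, C8 sp3

C1 is sp: 2 σ bonds, plus two π bonds, 2 electron-density regions.
C2: 2 σ bonds, plus two π bonds; 2 regions of electron density → sp.
C3: 3 σ bonds, plus one π bond; 3 regions of electron density → sp2.
C4 — 2 σ bonds, plus two π bonds. Steric number 2, so sp.
C5: 3 σ bonds, plus one π bond — 3 electron domains, sp2.
C6: 3 σ bonds, plus one π bond — 3 electron domains, sp2.
C7 carries 3 σ bonds, plus one π bond, giving a steric number of 3, so it is sp2.
C8: 4 σ bonds — 4 electron domains, sp3.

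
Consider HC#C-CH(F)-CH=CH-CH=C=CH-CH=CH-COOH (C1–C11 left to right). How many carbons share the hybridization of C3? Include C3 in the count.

C3 is sp3 (only σ bonds).
C1: sp
C2: sp
C3: sp3 ✓
C4: sp2
C5: sp2
C6: sp2
C7: sp
C8: sp2
C9: sp2
C10: sp2
C11: sp2
1 carbon is sp3.

1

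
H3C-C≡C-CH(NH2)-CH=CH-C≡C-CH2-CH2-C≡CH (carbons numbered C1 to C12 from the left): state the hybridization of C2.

C2 carries 2 σ bonds, plus two π bonds, giving a steric number of 2, so it is sp.

sp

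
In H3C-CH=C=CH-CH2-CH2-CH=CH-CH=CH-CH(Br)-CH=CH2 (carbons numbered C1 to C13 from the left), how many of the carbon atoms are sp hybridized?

1

C1: sp3
C2: sp2
C3: sp ✓
C4: sp2
C5: sp3
C6: sp3
C7: sp2
C8: sp2
C9: sp2
C10: sp2
C11: sp3
C12: sp2
C13: sp2
C3 → 1 sp carbon.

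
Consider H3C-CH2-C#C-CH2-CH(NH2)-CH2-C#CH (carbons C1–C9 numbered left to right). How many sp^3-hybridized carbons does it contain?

C1: sp3 ✓
C2: sp3 ✓
C3: sp
C4: sp
C5: sp3 ✓
C6: sp3 ✓
C7: sp3 ✓
C8: sp
C9: sp
C1, C2, C5, C6, C7 → 5 sp3 carbons.

5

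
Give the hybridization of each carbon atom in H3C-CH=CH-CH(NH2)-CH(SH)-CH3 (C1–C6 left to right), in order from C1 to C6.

C1 is sp3: 4 σ bonds, 4 electron-density regions.
C2: 3 σ bonds, plus one π bond — 3 electron domains, sp2.
C3: 3 σ bonds, plus one π bond — 3 electron domains, sp2.
C4: 4 σ bonds; 4 regions of electron density → sp3.
C5 (4 σ bonds) has steric number 4: sp3.
C6: 4 σ bonds; 4 regions of electron density → sp3.

C1 sp3, C2 sp2, C3 sp2, C4 sp3, C5 sp3, C6 sp3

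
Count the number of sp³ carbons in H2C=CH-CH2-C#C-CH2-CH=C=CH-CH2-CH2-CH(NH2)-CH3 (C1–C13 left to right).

C1: sp2
C2: sp2
C3: sp3 ✓
C4: sp
C5: sp
C6: sp3 ✓
C7: sp2
C8: sp
C9: sp2
C10: sp3 ✓
C11: sp3 ✓
C12: sp3 ✓
C13: sp3 ✓
C3, C6, C10, C11, C12, C13 → 6 sp3 carbons.

6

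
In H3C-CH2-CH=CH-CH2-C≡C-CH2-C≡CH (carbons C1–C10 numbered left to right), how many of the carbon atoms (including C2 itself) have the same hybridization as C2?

C2 is sp3 (only σ bonds).
C1: sp3 ✓
C2: sp3 ✓
C3: sp2
C4: sp2
C5: sp3 ✓
C6: sp
C7: sp
C8: sp3 ✓
C9: sp
C10: sp
4 carbons are sp3.

4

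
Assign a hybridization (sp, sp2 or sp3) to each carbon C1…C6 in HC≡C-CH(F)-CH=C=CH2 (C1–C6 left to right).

C1 sp, C2 sp, C3 sp3, C4 sp2, C5 sp, C6 sp2

C1 is sp: 2 σ bonds, plus two π bonds, 2 electron-density regions.
C2 (2 σ bonds, plus two π bonds) has steric number 2: sp.
C3 is sp3: 4 σ bonds, 4 electron-density regions.
C4 carries 3 σ bonds, plus one π bond, giving a steric number of 3, so it is sp2.
C5 (2 σ bonds, plus two π bonds) has steric number 2: sp.
C6 is sp2: 3 σ bonds, plus one π bond, 3 electron-density regions.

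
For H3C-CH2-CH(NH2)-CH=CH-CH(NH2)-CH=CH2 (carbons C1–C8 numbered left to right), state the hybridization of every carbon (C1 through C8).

C1 sp3, C2 sp3, C3 sp3, C4 sp2, C5 sp2, C6 sp3, C7 sp2, C8 sp2

C1 carries 4 σ bonds, giving a steric number of 4, so it is sp3.
C2 (4 σ bonds) has steric number 4: sp3.
C3: 4 σ bonds; 4 regions of electron density → sp3.
C4: 3 σ bonds, plus one π bond; 3 regions of electron density → sp2.
C5 (3 σ bonds, plus one π bond) has steric number 3: sp2.
C6 is sp3: 4 σ bonds, 4 electron-density regions.
C7 has 3 σ bonds, plus one π bond: steric number 3 → sp2.
C8: 3 σ bonds, plus one π bond — 3 electron domains, sp2.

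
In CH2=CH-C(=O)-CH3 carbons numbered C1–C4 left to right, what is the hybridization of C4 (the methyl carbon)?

sp3

C4 (the methyl carbon) (4 σ bonds) has steric number 4: sp3.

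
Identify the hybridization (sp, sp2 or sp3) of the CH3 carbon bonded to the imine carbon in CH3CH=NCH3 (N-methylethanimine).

The CH3 carbon bonded to the imine carbon is sp3: 4 σ bonds, 4 electron-density regions.

sp3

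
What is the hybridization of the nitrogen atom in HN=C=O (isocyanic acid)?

The nitrogen atom — 2 σ bonds and 1 lone pair, plus one π bond. Steric number 3, so sp2.

sp²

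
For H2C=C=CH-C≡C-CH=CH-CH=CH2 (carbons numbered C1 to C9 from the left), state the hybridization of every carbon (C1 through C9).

C1 sp2, C2 sp, C3 sp2, C4 sp, C5 sp, C6 sp2, C7 sp2, C8 sp2, C9 sp2

C1: 3 σ bonds, plus one π bond; 3 regions of electron density → sp2.
C2 carries 2 σ bonds, plus two π bonds, giving a steric number of 2, so it is sp.
C3: 3 σ bonds, plus one π bond — 3 electron domains, sp2.
C4 — 2 σ bonds, plus two π bonds. Steric number 2, so sp.
C5 (2 σ bonds, plus two π bonds) has steric number 2: sp.
C6 carries 3 σ bonds, plus one π bond, giving a steric number of 3, so it is sp2.
C7 is sp2: 3 σ bonds, plus one π bond, 3 electron-density regions.
C8 — 3 σ bonds, plus one π bond. Steric number 3, so sp2.
C9 is sp2: 3 σ bonds, plus one π bond, 3 electron-density regions.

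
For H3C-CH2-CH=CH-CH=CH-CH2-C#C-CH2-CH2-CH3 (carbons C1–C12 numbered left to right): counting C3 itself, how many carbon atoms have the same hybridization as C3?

4

C3 is sp2 (one π bond).
C1: sp3
C2: sp3
C3: sp2 ✓
C4: sp2 ✓
C5: sp2 ✓
C6: sp2 ✓
C7: sp3
C8: sp
C9: sp
C10: sp3
C11: sp3
C12: sp3
4 carbons are sp2.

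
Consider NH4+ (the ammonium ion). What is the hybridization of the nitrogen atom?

Four σ bonds, no lone pair → sp3, tetrahedral.

sp^3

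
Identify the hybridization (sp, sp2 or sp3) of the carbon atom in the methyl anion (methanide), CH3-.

Three σ bonds + one lone pair = steric number 4 → sp3, pyramidal.

sp³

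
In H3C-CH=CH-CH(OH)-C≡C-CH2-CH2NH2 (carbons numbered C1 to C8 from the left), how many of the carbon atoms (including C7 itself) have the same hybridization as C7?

C7 is sp3 (only σ bonds).
C1: sp3 ✓
C2: sp2
C3: sp2
C4: sp3 ✓
C5: sp
C6: sp
C7: sp3 ✓
C8: sp3 ✓
4 carbons are sp3.

4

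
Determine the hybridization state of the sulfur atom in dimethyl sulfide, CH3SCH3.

sp³

The sulfur atom: 2 σ bonds and 2 lone pairs — 4 electron domains, sp3.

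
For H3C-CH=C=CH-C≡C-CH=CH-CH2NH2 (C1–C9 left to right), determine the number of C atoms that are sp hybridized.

3

C1: sp3
C2: sp2
C3: sp ✓
C4: sp2
C5: sp ✓
C6: sp ✓
C7: sp2
C8: sp2
C9: sp3
C3, C5, C6 → 3 sp carbons.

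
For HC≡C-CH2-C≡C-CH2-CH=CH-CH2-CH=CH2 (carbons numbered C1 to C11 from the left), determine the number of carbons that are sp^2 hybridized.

4

C1: sp
C2: sp
C3: sp3
C4: sp
C5: sp
C6: sp3
C7: sp2 ✓
C8: sp2 ✓
C9: sp3
C10: sp2 ✓
C11: sp2 ✓
C7, C8, C10, C11 → 4 sp2 carbons.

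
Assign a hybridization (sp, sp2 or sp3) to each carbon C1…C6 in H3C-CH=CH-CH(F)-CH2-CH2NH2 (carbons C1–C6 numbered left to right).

C1 sp3, C2 sp2, C3 sp2, C4 sp3, C5 sp3, C6 sp3

C1 — 4 σ bonds. Steric number 4, so sp3.
C2 has 3 σ bonds, plus one π bond: steric number 3 → sp2.
C3 has 3 σ bonds, plus one π bond: steric number 3 → sp2.
C4 is sp3: 4 σ bonds, 4 electron-density regions.
C5 (4 σ bonds) has steric number 4: sp3.
C6: 4 σ bonds; 4 regions of electron density → sp3.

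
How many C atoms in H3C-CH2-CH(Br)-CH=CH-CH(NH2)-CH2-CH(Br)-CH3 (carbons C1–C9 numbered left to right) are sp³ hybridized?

C1: sp3 ✓
C2: sp3 ✓
C3: sp3 ✓
C4: sp2
C5: sp2
C6: sp3 ✓
C7: sp3 ✓
C8: sp3 ✓
C9: sp3 ✓
C1, C2, C3, C6, C7, C8, C9 → 7 sp3 carbons.

7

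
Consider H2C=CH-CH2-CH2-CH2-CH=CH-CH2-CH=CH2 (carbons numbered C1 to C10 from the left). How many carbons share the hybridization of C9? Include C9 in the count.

C9 is sp2 (one π bond).
C1: sp2 ✓
C2: sp2 ✓
C3: sp3
C4: sp3
C5: sp3
C6: sp2 ✓
C7: sp2 ✓
C8: sp3
C9: sp2 ✓
C10: sp2 ✓
6 carbons are sp2.

6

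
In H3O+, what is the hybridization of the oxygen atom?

sp³

Three σ bonds + one lone pair = steric number 4 → sp3.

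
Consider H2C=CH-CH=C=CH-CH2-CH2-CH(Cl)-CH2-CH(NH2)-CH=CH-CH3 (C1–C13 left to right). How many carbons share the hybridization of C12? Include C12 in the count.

6

C12 is sp2 (one π bond).
C1: sp2 ✓
C2: sp2 ✓
C3: sp2 ✓
C4: sp
C5: sp2 ✓
C6: sp3
C7: sp3
C8: sp3
C9: sp3
C10: sp3
C11: sp2 ✓
C12: sp2 ✓
C13: sp3
6 carbons are sp2.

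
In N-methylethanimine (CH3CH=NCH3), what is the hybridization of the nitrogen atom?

Two σ bonds + one lone pair = steric number 3 → sp2.

sp²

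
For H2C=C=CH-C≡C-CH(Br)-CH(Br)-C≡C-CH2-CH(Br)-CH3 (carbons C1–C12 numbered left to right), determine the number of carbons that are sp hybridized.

C1: sp2
C2: sp ✓
C3: sp2
C4: sp ✓
C5: sp ✓
C6: sp3
C7: sp3
C8: sp ✓
C9: sp ✓
C10: sp3
C11: sp3
C12: sp3
C2, C4, C5, C8, C9 → 5 sp carbons.

5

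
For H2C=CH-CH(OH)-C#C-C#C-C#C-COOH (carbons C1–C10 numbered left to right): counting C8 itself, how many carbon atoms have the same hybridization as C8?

C8 is sp (two π bonds).
C1: sp2
C2: sp2
C3: sp3
C4: sp ✓
C5: sp ✓
C6: sp ✓
C7: sp ✓
C8: sp ✓
C9: sp ✓
C10: sp2
6 carbons are sp.

6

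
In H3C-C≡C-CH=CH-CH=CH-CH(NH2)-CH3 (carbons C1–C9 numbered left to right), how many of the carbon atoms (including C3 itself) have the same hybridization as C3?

2

C3 is sp (two π bonds).
C1: sp3
C2: sp ✓
C3: sp ✓
C4: sp2
C5: sp2
C6: sp2
C7: sp2
C8: sp3
C9: sp3
2 carbons are sp.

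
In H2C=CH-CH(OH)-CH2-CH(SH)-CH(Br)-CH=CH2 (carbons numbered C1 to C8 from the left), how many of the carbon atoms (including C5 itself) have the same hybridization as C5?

4

C5 is sp3 (only σ bonds).
C1: sp2
C2: sp2
C3: sp3 ✓
C4: sp3 ✓
C5: sp3 ✓
C6: sp3 ✓
C7: sp2
C8: sp2
4 carbons are sp3.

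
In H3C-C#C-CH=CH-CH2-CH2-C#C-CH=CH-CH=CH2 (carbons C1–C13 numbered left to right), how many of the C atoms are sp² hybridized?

6

C1: sp3
C2: sp
C3: sp
C4: sp2 ✓
C5: sp2 ✓
C6: sp3
C7: sp3
C8: sp
C9: sp
C10: sp2 ✓
C11: sp2 ✓
C12: sp2 ✓
C13: sp2 ✓
C4, C5, C10, C11, C12, C13 → 6 sp2 carbons.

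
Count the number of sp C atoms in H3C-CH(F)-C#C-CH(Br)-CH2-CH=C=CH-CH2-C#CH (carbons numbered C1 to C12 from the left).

5

C1: sp3
C2: sp3
C3: sp ✓
C4: sp ✓
C5: sp3
C6: sp3
C7: sp2
C8: sp ✓
C9: sp2
C10: sp3
C11: sp ✓
C12: sp ✓
C3, C4, C8, C11, C12 → 5 sp carbons.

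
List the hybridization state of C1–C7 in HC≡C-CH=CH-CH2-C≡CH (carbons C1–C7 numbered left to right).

C1 sp, C2 sp, C3 sp2, C4 sp2, C5 sp3, C6 sp, C7 sp

C1 carries 2 σ bonds, plus two π bonds, giving a steric number of 2, so it is sp.
C2: 2 σ bonds, plus two π bonds; 2 regions of electron density → sp.
C3 — 3 σ bonds, plus one π bond. Steric number 3, so sp2.
C4 — 3 σ bonds, plus one π bond. Steric number 3, so sp2.
C5: 4 σ bonds; 4 regions of electron density → sp3.
C6 has 2 σ bonds, plus two π bonds: steric number 2 → sp.
C7: 2 σ bonds, plus two π bonds — 2 electron domains, sp.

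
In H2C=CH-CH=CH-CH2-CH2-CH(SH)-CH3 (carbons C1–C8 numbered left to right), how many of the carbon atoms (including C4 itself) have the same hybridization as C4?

C4 is sp2 (one π bond).
C1: sp2 ✓
C2: sp2 ✓
C3: sp2 ✓
C4: sp2 ✓
C5: sp3
C6: sp3
C7: sp3
C8: sp3
4 carbons are sp2.

4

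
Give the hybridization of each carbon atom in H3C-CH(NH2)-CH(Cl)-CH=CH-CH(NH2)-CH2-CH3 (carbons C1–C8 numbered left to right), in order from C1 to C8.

C1 sp3, C2 sp3, C3 sp3, C4 sp2, C5 sp2, C6 sp3, C7 sp3, C8 sp3

C1 is sp3: 4 σ bonds, 4 electron-density regions.
C2 is sp3: 4 σ bonds, 4 electron-density regions.
C3 (4 σ bonds) has steric number 4: sp3.
C4 has 3 σ bonds, plus one π bond: steric number 3 → sp2.
C5 carries 3 σ bonds, plus one π bond, giving a steric number of 3, so it is sp2.
C6 — 4 σ bonds. Steric number 4, so sp3.
C7 (4 σ bonds) has steric number 4: sp3.
C8: 4 σ bonds — 4 electron domains, sp3.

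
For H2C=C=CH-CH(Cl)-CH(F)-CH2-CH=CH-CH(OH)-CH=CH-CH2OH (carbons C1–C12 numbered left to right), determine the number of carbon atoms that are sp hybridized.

C1: sp2
C2: sp ✓
C3: sp2
C4: sp3
C5: sp3
C6: sp3
C7: sp2
C8: sp2
C9: sp3
C10: sp2
C11: sp2
C12: sp3
C2 → 1 sp carbon.

1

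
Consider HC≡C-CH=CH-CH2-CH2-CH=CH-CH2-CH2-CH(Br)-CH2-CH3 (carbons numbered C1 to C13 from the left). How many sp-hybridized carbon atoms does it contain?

C1: sp ✓
C2: sp ✓
C3: sp2
C4: sp2
C5: sp3
C6: sp3
C7: sp2
C8: sp2
C9: sp3
C10: sp3
C11: sp3
C12: sp3
C13: sp3
C1, C2 → 2 sp carbons.

2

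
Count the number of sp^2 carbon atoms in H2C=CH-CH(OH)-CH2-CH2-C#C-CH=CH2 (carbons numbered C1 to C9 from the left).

4

C1: sp2 ✓
C2: sp2 ✓
C3: sp3
C4: sp3
C5: sp3
C6: sp
C7: sp
C8: sp2 ✓
C9: sp2 ✓
C1, C2, C8, C9 → 4 sp2 carbons.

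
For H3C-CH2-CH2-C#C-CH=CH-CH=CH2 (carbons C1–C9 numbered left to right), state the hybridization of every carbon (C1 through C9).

C1 sp3, C2 sp3, C3 sp3, C4 sp, C5 sp, C6 sp2, C7 sp2, C8 sp2, C9 sp2

C1: 4 σ bonds — 4 electron domains, sp3.
C2 (4 σ bonds) has steric number 4: sp3.
C3 — 4 σ bonds. Steric number 4, so sp3.
C4: 2 σ bonds, plus two π bonds — 2 electron domains, sp.
C5 (2 σ bonds, plus two π bonds) has steric number 2: sp.
C6 carries 3 σ bonds, plus one π bond, giving a steric number of 3, so it is sp2.
C7 is sp2: 3 σ bonds, plus one π bond, 3 electron-density regions.
C8 is sp2: 3 σ bonds, plus one π bond, 3 electron-density regions.
C9 — 3 σ bonds, plus one π bond. Steric number 3, so sp2.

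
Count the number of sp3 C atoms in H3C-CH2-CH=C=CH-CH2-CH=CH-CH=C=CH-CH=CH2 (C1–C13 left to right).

C1: sp3 ✓
C2: sp3 ✓
C3: sp2
C4: sp
C5: sp2
C6: sp3 ✓
C7: sp2
C8: sp2
C9: sp2
C10: sp
C11: sp2
C12: sp2
C13: sp2
C1, C2, C6 → 3 sp3 carbons.

3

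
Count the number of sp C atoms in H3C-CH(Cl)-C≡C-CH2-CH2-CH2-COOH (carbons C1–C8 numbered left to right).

C1: sp3
C2: sp3
C3: sp ✓
C4: sp ✓
C5: sp3
C6: sp3
C7: sp3
C8: sp2
C3, C4 → 2 sp carbons.

2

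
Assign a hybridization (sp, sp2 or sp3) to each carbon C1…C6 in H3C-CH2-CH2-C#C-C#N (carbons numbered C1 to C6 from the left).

C1 sp3, C2 sp3, C3 sp3, C4 sp, C5 sp, C6 sp

C1: 4 σ bonds — 4 electron domains, sp3.
C2 — 4 σ bonds. Steric number 4, so sp3.
C3 has 4 σ bonds: steric number 4 → sp3.
C4: 2 σ bonds, plus two π bonds; 2 regions of electron density → sp.
C5 has 2 σ bonds, plus two π bonds: steric number 2 → sp.
C6: 2 σ bonds, plus two π bonds — 2 electron domains, sp.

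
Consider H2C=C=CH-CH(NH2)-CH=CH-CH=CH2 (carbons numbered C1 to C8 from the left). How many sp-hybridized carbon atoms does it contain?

C1: sp2
C2: sp ✓
C3: sp2
C4: sp3
C5: sp2
C6: sp2
C7: sp2
C8: sp2
C2 → 1 sp carbon.

1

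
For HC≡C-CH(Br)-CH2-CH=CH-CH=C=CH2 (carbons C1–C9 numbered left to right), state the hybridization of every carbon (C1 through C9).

C1 sp, C2 sp, C3 sp3, C4 sp3, C5 sp2, C6 sp2, C7 sp2, C8 sp, C9 sp2

C1 carries 2 σ bonds, plus two π bonds, giving a steric number of 2, so it is sp.
C2 is sp: 2 σ bonds, plus two π bonds, 2 electron-density regions.
C3: 4 σ bonds — 4 electron domains, sp3.
C4 carries 4 σ bonds, giving a steric number of 4, so it is sp3.
C5 has 3 σ bonds, plus one π bond: steric number 3 → sp2.
C6: 3 σ bonds, plus one π bond; 3 regions of electron density → sp2.
C7 is sp2: 3 σ bonds, plus one π bond, 3 electron-density regions.
C8 — 2 σ bonds, plus two π bonds. Steric number 2, so sp.
C9 is sp2: 3 σ bonds, plus one π bond, 3 electron-density regions.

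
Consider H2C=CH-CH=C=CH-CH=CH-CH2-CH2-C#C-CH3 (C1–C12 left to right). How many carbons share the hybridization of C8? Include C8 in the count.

C8 is sp3 (only σ bonds).
C1: sp2
C2: sp2
C3: sp2
C4: sp
C5: sp2
C6: sp2
C7: sp2
C8: sp3 ✓
C9: sp3 ✓
C10: sp
C11: sp
C12: sp3 ✓
3 carbons are sp3.

3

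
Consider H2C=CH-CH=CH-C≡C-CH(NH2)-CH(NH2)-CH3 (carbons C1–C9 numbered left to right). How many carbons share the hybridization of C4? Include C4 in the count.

4

C4 is sp2 (one π bond).
C1: sp2 ✓
C2: sp2 ✓
C3: sp2 ✓
C4: sp2 ✓
C5: sp
C6: sp
C7: sp3
C8: sp3
C9: sp3
4 carbons are sp2.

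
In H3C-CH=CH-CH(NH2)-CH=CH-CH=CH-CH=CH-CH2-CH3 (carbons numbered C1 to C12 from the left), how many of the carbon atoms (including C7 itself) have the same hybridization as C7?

C7 is sp2 (one π bond).
C1: sp3
C2: sp2 ✓
C3: sp2 ✓
C4: sp3
C5: sp2 ✓
C6: sp2 ✓
C7: sp2 ✓
C8: sp2 ✓
C9: sp2 ✓
C10: sp2 ✓
C11: sp3
C12: sp3
8 carbons are sp2.

8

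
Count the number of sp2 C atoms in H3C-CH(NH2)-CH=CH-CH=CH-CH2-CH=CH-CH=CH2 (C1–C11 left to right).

8

C1: sp3
C2: sp3
C3: sp2 ✓
C4: sp2 ✓
C5: sp2 ✓
C6: sp2 ✓
C7: sp3
C8: sp2 ✓
C9: sp2 ✓
C10: sp2 ✓
C11: sp2 ✓
C3, C4, C5, C6, C8, C9, C10, C11 → 8 sp2 carbons.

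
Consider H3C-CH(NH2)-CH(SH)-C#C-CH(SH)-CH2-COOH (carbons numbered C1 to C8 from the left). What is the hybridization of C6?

sp3

C6 is sp3: 4 σ bonds, 4 electron-density regions.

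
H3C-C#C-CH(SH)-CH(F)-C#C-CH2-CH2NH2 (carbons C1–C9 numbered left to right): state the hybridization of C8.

C8 has 4 σ bonds: steric number 4 → sp3.

sp³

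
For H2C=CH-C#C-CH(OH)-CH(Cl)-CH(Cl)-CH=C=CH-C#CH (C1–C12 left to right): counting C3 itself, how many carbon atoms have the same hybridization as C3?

5

C3 is sp (two π bonds).
C1: sp2
C2: sp2
C3: sp ✓
C4: sp ✓
C5: sp3
C6: sp3
C7: sp3
C8: sp2
C9: sp ✓
C10: sp2
C11: sp ✓
C12: sp ✓
5 carbons are sp.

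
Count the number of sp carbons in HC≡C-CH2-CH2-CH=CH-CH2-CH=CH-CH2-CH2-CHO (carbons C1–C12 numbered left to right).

C1: sp ✓
C2: sp ✓
C3: sp3
C4: sp3
C5: sp2
C6: sp2
C7: sp3
C8: sp2
C9: sp2
C10: sp3
C11: sp3
C12: sp2
C1, C2 → 2 sp carbons.

2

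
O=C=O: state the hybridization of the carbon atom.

sp

Two σ bonds, two π bonds → steric number 2 → sp.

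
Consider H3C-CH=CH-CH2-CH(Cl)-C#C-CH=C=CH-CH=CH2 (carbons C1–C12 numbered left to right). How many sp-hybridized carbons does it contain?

C1: sp3
C2: sp2
C3: sp2
C4: sp3
C5: sp3
C6: sp ✓
C7: sp ✓
C8: sp2
C9: sp ✓
C10: sp2
C11: sp2
C12: sp2
C6, C7, C9 → 3 sp carbons.

3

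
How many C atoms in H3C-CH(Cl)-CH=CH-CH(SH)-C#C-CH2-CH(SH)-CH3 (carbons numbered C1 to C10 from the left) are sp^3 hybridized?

C1: sp3 ✓
C2: sp3 ✓
C3: sp2
C4: sp2
C5: sp3 ✓
C6: sp
C7: sp
C8: sp3 ✓
C9: sp3 ✓
C10: sp3 ✓
C1, C2, C5, C8, C9, C10 → 6 sp3 carbons.

6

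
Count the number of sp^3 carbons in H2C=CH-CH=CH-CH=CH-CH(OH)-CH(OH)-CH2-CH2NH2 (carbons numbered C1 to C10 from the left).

C1: sp2
C2: sp2
C3: sp2
C4: sp2
C5: sp2
C6: sp2
C7: sp3 ✓
C8: sp3 ✓
C9: sp3 ✓
C10: sp3 ✓
C7, C8, C9, C10 → 4 sp3 carbons.

4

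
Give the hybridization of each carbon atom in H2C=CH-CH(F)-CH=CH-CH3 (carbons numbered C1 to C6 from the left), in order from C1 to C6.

C1 — 3 σ bonds, plus one π bond. Steric number 3, so sp2.
C2 has 3 σ bonds, plus one π bond: steric number 3 → sp2.
C3 is sp3: 4 σ bonds, 4 electron-density regions.
C4: 3 σ bonds, plus one π bond — 3 electron domains, sp2.
C5 is sp2: 3 σ bonds, plus one π bond, 3 electron-density regions.
C6 is sp3: 4 σ bonds, 4 electron-density regions.

C1 sp2, C2 sp2, C3 sp3, C4 sp2, C5 sp2, C6 sp3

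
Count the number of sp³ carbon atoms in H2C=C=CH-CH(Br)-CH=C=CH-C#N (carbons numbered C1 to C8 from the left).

C1: sp2
C2: sp
C3: sp2
C4: sp3 ✓
C5: sp2
C6: sp
C7: sp2
C8: sp
C4 → 1 sp3 carbon.

1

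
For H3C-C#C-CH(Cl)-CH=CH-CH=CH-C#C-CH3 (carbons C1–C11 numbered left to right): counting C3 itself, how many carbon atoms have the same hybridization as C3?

4

C3 is sp (two π bonds).
C1: sp3
C2: sp ✓
C3: sp ✓
C4: sp3
C5: sp2
C6: sp2
C7: sp2
C8: sp2
C9: sp ✓
C10: sp ✓
C11: sp3
4 carbons are sp.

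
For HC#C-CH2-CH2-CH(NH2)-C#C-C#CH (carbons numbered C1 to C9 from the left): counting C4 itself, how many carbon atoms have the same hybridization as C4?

3

C4 is sp3 (only σ bonds).
C1: sp
C2: sp
C3: sp3 ✓
C4: sp3 ✓
C5: sp3 ✓
C6: sp
C7: sp
C8: sp
C9: sp
3 carbons are sp3.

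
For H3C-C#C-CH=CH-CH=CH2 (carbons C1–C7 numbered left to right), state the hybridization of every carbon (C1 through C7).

C1 has 4 σ bonds: steric number 4 → sp3.
C2: 2 σ bonds, plus two π bonds; 2 regions of electron density → sp.
C3: 2 σ bonds, plus two π bonds; 2 regions of electron density → sp.
C4: 3 σ bonds, plus one π bond — 3 electron domains, sp2.
C5 — 3 σ bonds, plus one π bond. Steric number 3, so sp2.
C6: 3 σ bonds, plus one π bond; 3 regions of electron density → sp2.
C7: 3 σ bonds, plus one π bond; 3 regions of electron density → sp2.

C1 sp3, C2 sp, C3 sp, C4 sp2, C5 sp2, C6 sp2, C7 sp2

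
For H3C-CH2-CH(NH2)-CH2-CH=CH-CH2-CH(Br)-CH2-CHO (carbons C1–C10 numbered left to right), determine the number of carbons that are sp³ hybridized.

7

C1: sp3 ✓
C2: sp3 ✓
C3: sp3 ✓
C4: sp3 ✓
C5: sp2
C6: sp2
C7: sp3 ✓
C8: sp3 ✓
C9: sp3 ✓
C10: sp2
C1, C2, C3, C4, C7, C8, C9 → 7 sp3 carbons.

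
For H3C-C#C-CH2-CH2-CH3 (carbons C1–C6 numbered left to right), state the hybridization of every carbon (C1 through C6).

C1 sp3, C2 sp, C3 sp, C4 sp3, C5 sp3, C6 sp3

C1 has 4 σ bonds: steric number 4 → sp3.
C2: 2 σ bonds, plus two π bonds — 2 electron domains, sp.
C3: 2 σ bonds, plus two π bonds; 2 regions of electron density → sp.
C4 is sp3: 4 σ bonds, 4 electron-density regions.
C5: 4 σ bonds — 4 electron domains, sp3.
C6 has 4 σ bonds: steric number 4 → sp3.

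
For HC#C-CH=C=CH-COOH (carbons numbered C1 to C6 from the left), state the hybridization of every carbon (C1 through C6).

C1 sp, C2 sp, C3 sp2, C4 sp, C5 sp2, C6 sp2

C1: 2 σ bonds, plus two π bonds; 2 regions of electron density → sp.
C2 — 2 σ bonds, plus two π bonds. Steric number 2, so sp.
C3: 3 σ bonds, plus one π bond — 3 electron domains, sp2.
C4 is sp: 2 σ bonds, plus two π bonds, 2 electron-density regions.
C5 has 3 σ bonds, plus one π bond: steric number 3 → sp2.
C6 carries 3 σ bonds, plus one π bond, giving a steric number of 3, so it is sp2.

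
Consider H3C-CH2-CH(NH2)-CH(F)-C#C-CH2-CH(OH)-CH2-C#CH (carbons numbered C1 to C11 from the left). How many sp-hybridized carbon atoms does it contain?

C1: sp3
C2: sp3
C3: sp3
C4: sp3
C5: sp ✓
C6: sp ✓
C7: sp3
C8: sp3
C9: sp3
C10: sp ✓
C11: sp ✓
C5, C6, C10, C11 → 4 sp carbons.

4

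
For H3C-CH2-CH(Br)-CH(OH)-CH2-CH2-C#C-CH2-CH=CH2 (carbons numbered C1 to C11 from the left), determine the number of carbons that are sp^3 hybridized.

C1: sp3 ✓
C2: sp3 ✓
C3: sp3 ✓
C4: sp3 ✓
C5: sp3 ✓
C6: sp3 ✓
C7: sp
C8: sp
C9: sp3 ✓
C10: sp2
C11: sp2
C1, C2, C3, C4, C5, C6, C9 → 7 sp3 carbons.

7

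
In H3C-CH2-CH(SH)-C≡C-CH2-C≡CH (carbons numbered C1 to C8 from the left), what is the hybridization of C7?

C7: 2 σ bonds, plus two π bonds; 2 regions of electron density → sp.

sp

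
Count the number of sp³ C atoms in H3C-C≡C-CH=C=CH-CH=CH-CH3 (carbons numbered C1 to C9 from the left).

2

C1: sp3 ✓
C2: sp
C3: sp
C4: sp2
C5: sp
C6: sp2
C7: sp2
C8: sp2
C9: sp3 ✓
C1, C9 → 2 sp3 carbons.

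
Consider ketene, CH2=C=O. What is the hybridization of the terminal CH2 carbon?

The terminal CH2 carbon: 3 σ bonds, plus one π bond — 3 electron domains, sp2.

sp²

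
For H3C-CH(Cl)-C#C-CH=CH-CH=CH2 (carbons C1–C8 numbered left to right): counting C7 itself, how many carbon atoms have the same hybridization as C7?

C7 is sp2 (one π bond).
C1: sp3
C2: sp3
C3: sp
C4: sp
C5: sp2 ✓
C6: sp2 ✓
C7: sp2 ✓
C8: sp2 ✓
4 carbons are sp2.

4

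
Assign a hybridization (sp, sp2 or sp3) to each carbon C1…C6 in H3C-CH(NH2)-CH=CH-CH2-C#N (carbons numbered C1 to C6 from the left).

C1 sp3, C2 sp3, C3 sp2, C4 sp2, C5 sp3, C6 sp

C1 is sp3: 4 σ bonds, 4 electron-density regions.
C2 (4 σ bonds) has steric number 4: sp3.
C3 has 3 σ bonds, plus one π bond: steric number 3 → sp2.
C4: 3 σ bonds, plus one π bond — 3 electron domains, sp2.
C5 is sp3: 4 σ bonds, 4 electron-density regions.
C6: 2 σ bonds, plus two π bonds — 2 electron domains, sp.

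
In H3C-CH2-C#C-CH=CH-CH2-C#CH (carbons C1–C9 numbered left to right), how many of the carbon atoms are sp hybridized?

C1: sp3
C2: sp3
C3: sp ✓
C4: sp ✓
C5: sp2
C6: sp2
C7: sp3
C8: sp ✓
C9: sp ✓
C3, C4, C8, C9 → 4 sp carbons.

4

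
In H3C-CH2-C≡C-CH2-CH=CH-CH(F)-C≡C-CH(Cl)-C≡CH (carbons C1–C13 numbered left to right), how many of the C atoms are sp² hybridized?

C1: sp3
C2: sp3
C3: sp
C4: sp
C5: sp3
C6: sp2 ✓
C7: sp2 ✓
C8: sp3
C9: sp
C10: sp
C11: sp3
C12: sp
C13: sp
C6, C7 → 2 sp2 carbons.

2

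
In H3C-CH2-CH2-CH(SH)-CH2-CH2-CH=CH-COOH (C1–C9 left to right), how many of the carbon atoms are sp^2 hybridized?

3

C1: sp3
C2: sp3
C3: sp3
C4: sp3
C5: sp3
C6: sp3
C7: sp2 ✓
C8: sp2 ✓
C9: sp2 ✓
C7, C8, C9 → 3 sp2 carbons.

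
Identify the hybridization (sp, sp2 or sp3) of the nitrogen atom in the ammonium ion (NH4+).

sp³

Four σ bonds, no lone pair → sp3, tetrahedral.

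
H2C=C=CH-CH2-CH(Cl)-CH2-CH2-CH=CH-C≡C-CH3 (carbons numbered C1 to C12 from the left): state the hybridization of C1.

sp2

C1 has 3 σ bonds, plus one π bond: steric number 3 → sp2.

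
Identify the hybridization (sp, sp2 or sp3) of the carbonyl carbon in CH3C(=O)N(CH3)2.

The carbonyl carbon has 3 σ bonds, plus one π bond: steric number 3 → sp2.

sp2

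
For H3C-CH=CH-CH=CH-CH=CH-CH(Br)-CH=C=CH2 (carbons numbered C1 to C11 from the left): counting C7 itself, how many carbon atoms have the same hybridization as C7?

C7 is sp2 (one π bond).
C1: sp3
C2: sp2 ✓
C3: sp2 ✓
C4: sp2 ✓
C5: sp2 ✓
C6: sp2 ✓
C7: sp2 ✓
C8: sp3
C9: sp2 ✓
C10: sp
C11: sp2 ✓
8 carbons are sp2.

8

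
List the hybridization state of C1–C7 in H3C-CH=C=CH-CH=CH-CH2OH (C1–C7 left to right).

C1 sp3, C2 sp2, C3 sp, C4 sp2, C5 sp2, C6 sp2, C7 sp3

C1 (4 σ bonds) has steric number 4: sp3.
C2: 3 σ bonds, plus one π bond; 3 regions of electron density → sp2.
C3: 2 σ bonds, plus two π bonds — 2 electron domains, sp.
C4 has 3 σ bonds, plus one π bond: steric number 3 → sp2.
C5 is sp2: 3 σ bonds, plus one π bond, 3 electron-density regions.
C6 — 3 σ bonds, plus one π bond. Steric number 3, so sp2.
C7 — 4 σ bonds. Steric number 4, so sp3.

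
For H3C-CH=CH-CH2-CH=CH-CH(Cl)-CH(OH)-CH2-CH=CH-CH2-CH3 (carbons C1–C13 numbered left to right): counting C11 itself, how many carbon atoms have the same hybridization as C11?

C11 is sp2 (one π bond).
C1: sp3
C2: sp2 ✓
C3: sp2 ✓
C4: sp3
C5: sp2 ✓
C6: sp2 ✓
C7: sp3
C8: sp3
C9: sp3
C10: sp2 ✓
C11: sp2 ✓
C12: sp3
C13: sp3
6 carbons are sp2.

6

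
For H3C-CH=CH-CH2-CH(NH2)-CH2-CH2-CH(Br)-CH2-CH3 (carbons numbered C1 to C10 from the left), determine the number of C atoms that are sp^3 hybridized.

C1: sp3 ✓
C2: sp2
C3: sp2
C4: sp3 ✓
C5: sp3 ✓
C6: sp3 ✓
C7: sp3 ✓
C8: sp3 ✓
C9: sp3 ✓
C10: sp3 ✓
C1, C4, C5, C6, C7, C8, C9, C10 → 8 sp3 carbons.

8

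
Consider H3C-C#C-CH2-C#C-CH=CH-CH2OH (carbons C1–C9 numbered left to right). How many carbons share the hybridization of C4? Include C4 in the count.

C4 is sp3 (only σ bonds).
C1: sp3 ✓
C2: sp
C3: sp
C4: sp3 ✓
C5: sp
C6: sp
C7: sp2
C8: sp2
C9: sp3 ✓
3 carbons are sp3.

3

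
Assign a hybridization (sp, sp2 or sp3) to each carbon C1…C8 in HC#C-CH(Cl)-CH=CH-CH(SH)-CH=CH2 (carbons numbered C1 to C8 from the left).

C1 sp, C2 sp, C3 sp3, C4 sp2, C5 sp2, C6 sp3, C7 sp2, C8 sp2

C1: 2 σ bonds, plus two π bonds; 2 regions of electron density → sp.
C2 (2 σ bonds, plus two π bonds) has steric number 2: sp.
C3 — 4 σ bonds. Steric number 4, so sp3.
C4 (3 σ bonds, plus one π bond) has steric number 3: sp2.
C5 is sp2: 3 σ bonds, plus one π bond, 3 electron-density regions.
C6 is sp3: 4 σ bonds, 4 electron-density regions.
C7 has 3 σ bonds, plus one π bond: steric number 3 → sp2.
C8 has 3 σ bonds, plus one π bond: steric number 3 → sp2.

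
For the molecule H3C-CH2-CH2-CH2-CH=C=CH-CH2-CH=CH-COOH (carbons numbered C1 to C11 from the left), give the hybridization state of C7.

C7 — 3 σ bonds, plus one π bond. Steric number 3, so sp2.

sp2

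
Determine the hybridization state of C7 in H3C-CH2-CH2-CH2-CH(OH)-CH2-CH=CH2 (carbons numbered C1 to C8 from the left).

C7 is sp2: 3 σ bonds, plus one π bond, 3 electron-density regions.

sp^2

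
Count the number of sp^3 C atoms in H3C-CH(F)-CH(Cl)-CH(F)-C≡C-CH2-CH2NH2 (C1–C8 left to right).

6

C1: sp3 ✓
C2: sp3 ✓
C3: sp3 ✓
C4: sp3 ✓
C5: sp
C6: sp
C7: sp3 ✓
C8: sp3 ✓
C1, C2, C3, C4, C7, C8 → 6 sp3 carbons.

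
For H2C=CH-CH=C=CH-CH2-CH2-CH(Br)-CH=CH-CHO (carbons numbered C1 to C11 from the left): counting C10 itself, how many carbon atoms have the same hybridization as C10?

C10 is sp2 (one π bond).
C1: sp2 ✓
C2: sp2 ✓
C3: sp2 ✓
C4: sp
C5: sp2 ✓
C6: sp3
C7: sp3
C8: sp3
C9: sp2 ✓
C10: sp2 ✓
C11: sp2 ✓
7 carbons are sp2.

7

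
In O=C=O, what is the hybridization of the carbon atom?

sp

Two σ bonds, two π bonds → steric number 2 → sp.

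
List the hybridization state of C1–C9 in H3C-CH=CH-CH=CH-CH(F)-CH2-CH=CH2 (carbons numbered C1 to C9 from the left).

C1: 4 σ bonds — 4 electron domains, sp3.
C2 has 3 σ bonds, plus one π bond: steric number 3 → sp2.
C3: 3 σ bonds, plus one π bond — 3 electron domains, sp2.
C4: 3 σ bonds, plus one π bond; 3 regions of electron density → sp2.
C5 — 3 σ bonds, plus one π bond. Steric number 3, so sp2.
C6 (4 σ bonds) has steric number 4: sp3.
C7: 4 σ bonds; 4 regions of electron density → sp3.
C8: 3 σ bonds, plus one π bond; 3 regions of electron density → sp2.
C9 is sp2: 3 σ bonds, plus one π bond, 3 electron-density regions.

C1 sp3, C2 sp2, C3 sp2, C4 sp2, C5 sp2, C6 sp3, C7 sp3, C8 sp2, C9 sp2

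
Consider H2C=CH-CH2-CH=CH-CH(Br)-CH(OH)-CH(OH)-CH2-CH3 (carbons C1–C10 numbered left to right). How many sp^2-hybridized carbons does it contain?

C1: sp2 ✓
C2: sp2 ✓
C3: sp3
C4: sp2 ✓
C5: sp2 ✓
C6: sp3
C7: sp3
C8: sp3
C9: sp3
C10: sp3
C1, C2, C4, C5 → 4 sp2 carbons.

4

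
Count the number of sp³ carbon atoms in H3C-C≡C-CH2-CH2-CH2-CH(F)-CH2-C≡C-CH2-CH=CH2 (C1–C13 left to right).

C1: sp3 ✓
C2: sp
C3: sp
C4: sp3 ✓
C5: sp3 ✓
C6: sp3 ✓
C7: sp3 ✓
C8: sp3 ✓
C9: sp
C10: sp
C11: sp3 ✓
C12: sp2
C13: sp2
C1, C4, C5, C6, C7, C8, C11 → 7 sp3 carbons.

7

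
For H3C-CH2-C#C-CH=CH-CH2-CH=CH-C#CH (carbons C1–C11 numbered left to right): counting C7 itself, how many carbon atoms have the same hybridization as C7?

C7 is sp3 (only σ bonds).
C1: sp3 ✓
C2: sp3 ✓
C3: sp
C4: sp
C5: sp2
C6: sp2
C7: sp3 ✓
C8: sp2
C9: sp2
C10: sp
C11: sp
3 carbons are sp3.

3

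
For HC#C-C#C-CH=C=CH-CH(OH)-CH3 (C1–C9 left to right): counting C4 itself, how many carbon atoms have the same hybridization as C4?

C4 is sp (two π bonds).
C1: sp ✓
C2: sp ✓
C3: sp ✓
C4: sp ✓
C5: sp2
C6: sp ✓
C7: sp2
C8: sp3
C9: sp3
5 carbons are sp.

5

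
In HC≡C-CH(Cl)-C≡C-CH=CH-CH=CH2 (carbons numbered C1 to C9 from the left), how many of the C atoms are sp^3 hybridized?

C1: sp
C2: sp
C3: sp3 ✓
C4: sp
C5: sp
C6: sp2
C7: sp2
C8: sp2
C9: sp2
C3 → 1 sp3 carbon.

1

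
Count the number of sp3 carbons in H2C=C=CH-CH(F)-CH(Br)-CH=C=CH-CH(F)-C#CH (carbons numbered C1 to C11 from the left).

C1: sp2
C2: sp
C3: sp2
C4: sp3 ✓
C5: sp3 ✓
C6: sp2
C7: sp
C8: sp2
C9: sp3 ✓
C10: sp
C11: sp
C4, C5, C9 → 3 sp3 carbons.

3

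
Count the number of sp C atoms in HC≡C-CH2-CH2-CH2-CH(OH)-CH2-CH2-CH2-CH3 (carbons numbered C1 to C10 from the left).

C1: sp ✓
C2: sp ✓
C3: sp3
C4: sp3
C5: sp3
C6: sp3
C7: sp3
C8: sp3
C9: sp3
C10: sp3
C1, C2 → 2 sp carbons.

2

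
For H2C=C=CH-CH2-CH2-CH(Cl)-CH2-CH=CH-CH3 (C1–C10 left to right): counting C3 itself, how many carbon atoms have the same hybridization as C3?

4

C3 is sp2 (one π bond).
C1: sp2 ✓
C2: sp
C3: sp2 ✓
C4: sp3
C5: sp3
C6: sp3
C7: sp3
C8: sp2 ✓
C9: sp2 ✓
C10: sp3
4 carbons are sp2.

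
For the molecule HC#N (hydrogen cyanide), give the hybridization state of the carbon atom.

sp

The carbon atom — 2 σ bonds, plus two π bonds. Steric number 2, so sp.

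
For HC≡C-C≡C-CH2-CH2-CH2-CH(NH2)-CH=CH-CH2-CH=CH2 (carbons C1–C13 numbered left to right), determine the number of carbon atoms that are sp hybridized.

C1: sp ✓
C2: sp ✓
C3: sp ✓
C4: sp ✓
C5: sp3
C6: sp3
C7: sp3
C8: sp3
C9: sp2
C10: sp2
C11: sp3
C12: sp2
C13: sp2
C1, C2, C3, C4 → 4 sp carbons.

4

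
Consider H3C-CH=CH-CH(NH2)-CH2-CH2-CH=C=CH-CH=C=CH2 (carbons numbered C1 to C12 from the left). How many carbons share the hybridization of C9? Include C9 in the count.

6

C9 is sp2 (one π bond).
C1: sp3
C2: sp2 ✓
C3: sp2 ✓
C4: sp3
C5: sp3
C6: sp3
C7: sp2 ✓
C8: sp
C9: sp2 ✓
C10: sp2 ✓
C11: sp
C12: sp2 ✓
6 carbons are sp2.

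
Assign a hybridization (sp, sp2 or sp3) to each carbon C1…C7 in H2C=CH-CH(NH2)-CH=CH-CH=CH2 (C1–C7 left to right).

C1 has 3 σ bonds, plus one π bond: steric number 3 → sp2.
C2 is sp2: 3 σ bonds, plus one π bond, 3 electron-density regions.
C3 (4 σ bonds) has steric number 4: sp3.
C4 — 3 σ bonds, plus one π bond. Steric number 3, so sp2.
C5 is sp2: 3 σ bonds, plus one π bond, 3 electron-density regions.
C6 carries 3 σ bonds, plus one π bond, giving a steric number of 3, so it is sp2.
C7 (3 σ bonds, plus one π bond) has steric number 3: sp2.

C1 sp2, C2 sp2, C3 sp3, C4 sp2, C5 sp2, C6 sp2, C7 sp2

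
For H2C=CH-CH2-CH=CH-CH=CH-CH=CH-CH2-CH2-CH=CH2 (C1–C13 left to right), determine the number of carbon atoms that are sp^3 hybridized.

3

C1: sp2
C2: sp2
C3: sp3 ✓
C4: sp2
C5: sp2
C6: sp2
C7: sp2
C8: sp2
C9: sp2
C10: sp3 ✓
C11: sp3 ✓
C12: sp2
C13: sp2
C3, C10, C11 → 3 sp3 carbons.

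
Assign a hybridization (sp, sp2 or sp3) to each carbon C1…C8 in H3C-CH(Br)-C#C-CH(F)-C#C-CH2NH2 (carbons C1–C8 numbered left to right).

C1 carries 4 σ bonds, giving a steric number of 4, so it is sp3.
C2: 4 σ bonds — 4 electron domains, sp3.
C3: 2 σ bonds, plus two π bonds; 2 regions of electron density → sp.
C4 has 2 σ bonds, plus two π bonds: steric number 2 → sp.
C5 carries 4 σ bonds, giving a steric number of 4, so it is sp3.
C6 has 2 σ bonds, plus two π bonds: steric number 2 → sp.
C7 carries 2 σ bonds, plus two π bonds, giving a steric number of 2, so it is sp.
C8: 4 σ bonds — 4 electron domains, sp3.

C1 sp3, C2 sp3, C3 sp, C4 sp, C5 sp3, C6 sp, C7 sp, C8 sp3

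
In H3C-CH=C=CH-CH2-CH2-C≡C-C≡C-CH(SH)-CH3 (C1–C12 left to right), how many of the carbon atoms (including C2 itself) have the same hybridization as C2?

C2 is sp2 (one π bond).
C1: sp3
C2: sp2 ✓
C3: sp
C4: sp2 ✓
C5: sp3
C6: sp3
C7: sp
C8: sp
C9: sp
C10: sp
C11: sp3
C12: sp3
2 carbons are sp2.

2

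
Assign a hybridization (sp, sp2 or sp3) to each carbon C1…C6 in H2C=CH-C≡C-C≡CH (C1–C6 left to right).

C1 is sp2: 3 σ bonds, plus one π bond, 3 electron-density regions.
C2 has 3 σ bonds, plus one π bond: steric number 3 → sp2.
C3: 2 σ bonds, plus two π bonds; 2 regions of electron density → sp.
C4 is sp: 2 σ bonds, plus two π bonds, 2 electron-density regions.
C5 (2 σ bonds, plus two π bonds) has steric number 2: sp.
C6 — 2 σ bonds, plus two π bonds. Steric number 2, so sp.

C1 sp2, C2 sp2, C3 sp, C4 sp, C5 sp, C6 sp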